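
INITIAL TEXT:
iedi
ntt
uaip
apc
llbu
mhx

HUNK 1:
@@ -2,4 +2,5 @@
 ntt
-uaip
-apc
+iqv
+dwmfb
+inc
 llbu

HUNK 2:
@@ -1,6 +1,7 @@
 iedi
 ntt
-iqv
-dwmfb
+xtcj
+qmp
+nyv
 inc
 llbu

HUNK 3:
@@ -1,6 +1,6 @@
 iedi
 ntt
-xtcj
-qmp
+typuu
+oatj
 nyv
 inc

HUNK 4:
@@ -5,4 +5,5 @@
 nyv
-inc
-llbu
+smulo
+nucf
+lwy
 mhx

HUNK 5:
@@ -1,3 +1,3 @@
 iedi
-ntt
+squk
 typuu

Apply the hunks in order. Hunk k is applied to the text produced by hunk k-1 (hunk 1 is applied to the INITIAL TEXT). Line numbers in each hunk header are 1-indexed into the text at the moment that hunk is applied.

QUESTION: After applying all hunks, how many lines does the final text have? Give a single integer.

Answer: 9

Derivation:
Hunk 1: at line 2 remove [uaip,apc] add [iqv,dwmfb,inc] -> 7 lines: iedi ntt iqv dwmfb inc llbu mhx
Hunk 2: at line 1 remove [iqv,dwmfb] add [xtcj,qmp,nyv] -> 8 lines: iedi ntt xtcj qmp nyv inc llbu mhx
Hunk 3: at line 1 remove [xtcj,qmp] add [typuu,oatj] -> 8 lines: iedi ntt typuu oatj nyv inc llbu mhx
Hunk 4: at line 5 remove [inc,llbu] add [smulo,nucf,lwy] -> 9 lines: iedi ntt typuu oatj nyv smulo nucf lwy mhx
Hunk 5: at line 1 remove [ntt] add [squk] -> 9 lines: iedi squk typuu oatj nyv smulo nucf lwy mhx
Final line count: 9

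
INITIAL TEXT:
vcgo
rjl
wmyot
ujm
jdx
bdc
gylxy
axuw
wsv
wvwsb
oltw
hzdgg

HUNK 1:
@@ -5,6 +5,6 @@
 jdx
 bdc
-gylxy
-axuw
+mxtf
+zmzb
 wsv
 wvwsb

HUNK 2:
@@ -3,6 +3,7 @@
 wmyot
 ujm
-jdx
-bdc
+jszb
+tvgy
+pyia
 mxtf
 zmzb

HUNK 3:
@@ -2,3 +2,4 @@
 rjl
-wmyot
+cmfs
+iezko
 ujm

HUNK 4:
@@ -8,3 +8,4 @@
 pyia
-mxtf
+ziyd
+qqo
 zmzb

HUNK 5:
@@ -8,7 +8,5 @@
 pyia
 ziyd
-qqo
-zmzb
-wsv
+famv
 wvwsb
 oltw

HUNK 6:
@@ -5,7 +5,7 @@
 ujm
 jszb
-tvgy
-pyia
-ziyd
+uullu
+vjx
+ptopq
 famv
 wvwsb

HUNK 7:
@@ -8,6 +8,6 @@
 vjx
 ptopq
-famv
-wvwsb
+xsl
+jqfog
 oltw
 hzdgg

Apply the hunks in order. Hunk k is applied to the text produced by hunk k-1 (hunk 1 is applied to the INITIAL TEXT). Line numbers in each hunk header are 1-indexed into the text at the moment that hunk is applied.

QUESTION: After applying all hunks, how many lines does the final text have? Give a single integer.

Hunk 1: at line 5 remove [gylxy,axuw] add [mxtf,zmzb] -> 12 lines: vcgo rjl wmyot ujm jdx bdc mxtf zmzb wsv wvwsb oltw hzdgg
Hunk 2: at line 3 remove [jdx,bdc] add [jszb,tvgy,pyia] -> 13 lines: vcgo rjl wmyot ujm jszb tvgy pyia mxtf zmzb wsv wvwsb oltw hzdgg
Hunk 3: at line 2 remove [wmyot] add [cmfs,iezko] -> 14 lines: vcgo rjl cmfs iezko ujm jszb tvgy pyia mxtf zmzb wsv wvwsb oltw hzdgg
Hunk 4: at line 8 remove [mxtf] add [ziyd,qqo] -> 15 lines: vcgo rjl cmfs iezko ujm jszb tvgy pyia ziyd qqo zmzb wsv wvwsb oltw hzdgg
Hunk 5: at line 8 remove [qqo,zmzb,wsv] add [famv] -> 13 lines: vcgo rjl cmfs iezko ujm jszb tvgy pyia ziyd famv wvwsb oltw hzdgg
Hunk 6: at line 5 remove [tvgy,pyia,ziyd] add [uullu,vjx,ptopq] -> 13 lines: vcgo rjl cmfs iezko ujm jszb uullu vjx ptopq famv wvwsb oltw hzdgg
Hunk 7: at line 8 remove [famv,wvwsb] add [xsl,jqfog] -> 13 lines: vcgo rjl cmfs iezko ujm jszb uullu vjx ptopq xsl jqfog oltw hzdgg
Final line count: 13

Answer: 13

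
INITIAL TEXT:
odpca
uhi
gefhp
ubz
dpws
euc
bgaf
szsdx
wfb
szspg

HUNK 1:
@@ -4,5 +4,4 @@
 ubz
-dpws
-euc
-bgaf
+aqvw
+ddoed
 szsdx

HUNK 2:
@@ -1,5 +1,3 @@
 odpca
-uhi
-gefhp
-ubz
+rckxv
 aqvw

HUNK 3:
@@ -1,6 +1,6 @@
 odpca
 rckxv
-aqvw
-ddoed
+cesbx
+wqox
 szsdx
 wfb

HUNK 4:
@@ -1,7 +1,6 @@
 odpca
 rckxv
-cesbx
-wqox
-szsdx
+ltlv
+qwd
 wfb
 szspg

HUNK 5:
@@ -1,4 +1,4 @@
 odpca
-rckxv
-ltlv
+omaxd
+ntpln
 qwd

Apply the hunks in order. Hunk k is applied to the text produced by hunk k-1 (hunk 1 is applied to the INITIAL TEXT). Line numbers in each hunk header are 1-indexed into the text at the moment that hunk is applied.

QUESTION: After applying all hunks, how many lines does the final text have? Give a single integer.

Hunk 1: at line 4 remove [dpws,euc,bgaf] add [aqvw,ddoed] -> 9 lines: odpca uhi gefhp ubz aqvw ddoed szsdx wfb szspg
Hunk 2: at line 1 remove [uhi,gefhp,ubz] add [rckxv] -> 7 lines: odpca rckxv aqvw ddoed szsdx wfb szspg
Hunk 3: at line 1 remove [aqvw,ddoed] add [cesbx,wqox] -> 7 lines: odpca rckxv cesbx wqox szsdx wfb szspg
Hunk 4: at line 1 remove [cesbx,wqox,szsdx] add [ltlv,qwd] -> 6 lines: odpca rckxv ltlv qwd wfb szspg
Hunk 5: at line 1 remove [rckxv,ltlv] add [omaxd,ntpln] -> 6 lines: odpca omaxd ntpln qwd wfb szspg
Final line count: 6

Answer: 6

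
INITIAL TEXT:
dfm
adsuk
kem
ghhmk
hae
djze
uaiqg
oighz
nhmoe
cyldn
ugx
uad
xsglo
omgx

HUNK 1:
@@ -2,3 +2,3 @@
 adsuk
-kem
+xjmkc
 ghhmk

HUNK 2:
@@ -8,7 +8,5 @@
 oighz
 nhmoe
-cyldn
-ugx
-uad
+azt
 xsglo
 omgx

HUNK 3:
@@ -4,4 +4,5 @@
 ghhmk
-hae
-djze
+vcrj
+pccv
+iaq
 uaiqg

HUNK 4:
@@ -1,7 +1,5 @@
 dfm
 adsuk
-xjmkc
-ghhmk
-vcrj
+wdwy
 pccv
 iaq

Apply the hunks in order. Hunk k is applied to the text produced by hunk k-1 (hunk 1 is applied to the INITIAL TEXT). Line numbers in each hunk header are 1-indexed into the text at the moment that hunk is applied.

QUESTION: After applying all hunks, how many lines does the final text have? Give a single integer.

Hunk 1: at line 2 remove [kem] add [xjmkc] -> 14 lines: dfm adsuk xjmkc ghhmk hae djze uaiqg oighz nhmoe cyldn ugx uad xsglo omgx
Hunk 2: at line 8 remove [cyldn,ugx,uad] add [azt] -> 12 lines: dfm adsuk xjmkc ghhmk hae djze uaiqg oighz nhmoe azt xsglo omgx
Hunk 3: at line 4 remove [hae,djze] add [vcrj,pccv,iaq] -> 13 lines: dfm adsuk xjmkc ghhmk vcrj pccv iaq uaiqg oighz nhmoe azt xsglo omgx
Hunk 4: at line 1 remove [xjmkc,ghhmk,vcrj] add [wdwy] -> 11 lines: dfm adsuk wdwy pccv iaq uaiqg oighz nhmoe azt xsglo omgx
Final line count: 11

Answer: 11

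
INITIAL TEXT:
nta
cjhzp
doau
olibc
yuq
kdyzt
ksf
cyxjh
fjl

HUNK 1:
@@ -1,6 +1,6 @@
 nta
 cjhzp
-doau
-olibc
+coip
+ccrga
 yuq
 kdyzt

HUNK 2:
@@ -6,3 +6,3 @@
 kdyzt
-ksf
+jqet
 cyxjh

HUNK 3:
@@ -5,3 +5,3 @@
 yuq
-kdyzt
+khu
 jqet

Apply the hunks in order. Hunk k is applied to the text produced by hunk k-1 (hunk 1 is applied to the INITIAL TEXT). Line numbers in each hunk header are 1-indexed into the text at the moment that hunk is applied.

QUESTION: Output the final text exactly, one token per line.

Answer: nta
cjhzp
coip
ccrga
yuq
khu
jqet
cyxjh
fjl

Derivation:
Hunk 1: at line 1 remove [doau,olibc] add [coip,ccrga] -> 9 lines: nta cjhzp coip ccrga yuq kdyzt ksf cyxjh fjl
Hunk 2: at line 6 remove [ksf] add [jqet] -> 9 lines: nta cjhzp coip ccrga yuq kdyzt jqet cyxjh fjl
Hunk 3: at line 5 remove [kdyzt] add [khu] -> 9 lines: nta cjhzp coip ccrga yuq khu jqet cyxjh fjl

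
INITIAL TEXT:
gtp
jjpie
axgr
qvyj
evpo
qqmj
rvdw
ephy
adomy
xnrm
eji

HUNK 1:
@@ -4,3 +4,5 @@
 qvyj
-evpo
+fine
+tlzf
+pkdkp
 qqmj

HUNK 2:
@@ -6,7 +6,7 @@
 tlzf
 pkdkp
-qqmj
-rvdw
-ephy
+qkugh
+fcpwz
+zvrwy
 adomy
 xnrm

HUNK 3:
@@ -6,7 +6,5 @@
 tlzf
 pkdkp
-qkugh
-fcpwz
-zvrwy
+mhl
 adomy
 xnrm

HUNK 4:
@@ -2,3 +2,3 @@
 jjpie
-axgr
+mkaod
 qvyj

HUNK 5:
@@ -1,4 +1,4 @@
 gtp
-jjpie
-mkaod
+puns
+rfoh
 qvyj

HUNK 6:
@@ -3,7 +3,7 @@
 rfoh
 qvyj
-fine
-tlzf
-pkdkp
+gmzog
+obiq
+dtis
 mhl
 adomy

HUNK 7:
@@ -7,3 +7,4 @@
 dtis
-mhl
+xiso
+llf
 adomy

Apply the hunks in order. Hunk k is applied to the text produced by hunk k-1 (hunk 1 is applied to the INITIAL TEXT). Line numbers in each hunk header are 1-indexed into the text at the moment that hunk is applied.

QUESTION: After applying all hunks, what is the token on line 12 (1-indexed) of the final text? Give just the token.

Answer: eji

Derivation:
Hunk 1: at line 4 remove [evpo] add [fine,tlzf,pkdkp] -> 13 lines: gtp jjpie axgr qvyj fine tlzf pkdkp qqmj rvdw ephy adomy xnrm eji
Hunk 2: at line 6 remove [qqmj,rvdw,ephy] add [qkugh,fcpwz,zvrwy] -> 13 lines: gtp jjpie axgr qvyj fine tlzf pkdkp qkugh fcpwz zvrwy adomy xnrm eji
Hunk 3: at line 6 remove [qkugh,fcpwz,zvrwy] add [mhl] -> 11 lines: gtp jjpie axgr qvyj fine tlzf pkdkp mhl adomy xnrm eji
Hunk 4: at line 2 remove [axgr] add [mkaod] -> 11 lines: gtp jjpie mkaod qvyj fine tlzf pkdkp mhl adomy xnrm eji
Hunk 5: at line 1 remove [jjpie,mkaod] add [puns,rfoh] -> 11 lines: gtp puns rfoh qvyj fine tlzf pkdkp mhl adomy xnrm eji
Hunk 6: at line 3 remove [fine,tlzf,pkdkp] add [gmzog,obiq,dtis] -> 11 lines: gtp puns rfoh qvyj gmzog obiq dtis mhl adomy xnrm eji
Hunk 7: at line 7 remove [mhl] add [xiso,llf] -> 12 lines: gtp puns rfoh qvyj gmzog obiq dtis xiso llf adomy xnrm eji
Final line 12: eji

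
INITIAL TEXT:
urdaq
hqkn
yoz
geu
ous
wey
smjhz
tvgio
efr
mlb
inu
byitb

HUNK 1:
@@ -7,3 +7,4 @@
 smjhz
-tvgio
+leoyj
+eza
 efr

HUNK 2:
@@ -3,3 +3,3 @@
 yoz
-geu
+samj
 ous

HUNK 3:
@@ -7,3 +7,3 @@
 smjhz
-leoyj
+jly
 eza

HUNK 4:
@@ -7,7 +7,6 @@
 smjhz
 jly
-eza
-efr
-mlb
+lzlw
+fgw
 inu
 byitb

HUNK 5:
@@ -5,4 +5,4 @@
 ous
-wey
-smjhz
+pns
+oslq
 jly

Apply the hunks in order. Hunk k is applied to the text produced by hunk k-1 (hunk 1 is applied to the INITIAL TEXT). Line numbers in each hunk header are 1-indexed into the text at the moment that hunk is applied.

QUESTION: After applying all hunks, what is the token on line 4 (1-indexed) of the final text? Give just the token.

Hunk 1: at line 7 remove [tvgio] add [leoyj,eza] -> 13 lines: urdaq hqkn yoz geu ous wey smjhz leoyj eza efr mlb inu byitb
Hunk 2: at line 3 remove [geu] add [samj] -> 13 lines: urdaq hqkn yoz samj ous wey smjhz leoyj eza efr mlb inu byitb
Hunk 3: at line 7 remove [leoyj] add [jly] -> 13 lines: urdaq hqkn yoz samj ous wey smjhz jly eza efr mlb inu byitb
Hunk 4: at line 7 remove [eza,efr,mlb] add [lzlw,fgw] -> 12 lines: urdaq hqkn yoz samj ous wey smjhz jly lzlw fgw inu byitb
Hunk 5: at line 5 remove [wey,smjhz] add [pns,oslq] -> 12 lines: urdaq hqkn yoz samj ous pns oslq jly lzlw fgw inu byitb
Final line 4: samj

Answer: samj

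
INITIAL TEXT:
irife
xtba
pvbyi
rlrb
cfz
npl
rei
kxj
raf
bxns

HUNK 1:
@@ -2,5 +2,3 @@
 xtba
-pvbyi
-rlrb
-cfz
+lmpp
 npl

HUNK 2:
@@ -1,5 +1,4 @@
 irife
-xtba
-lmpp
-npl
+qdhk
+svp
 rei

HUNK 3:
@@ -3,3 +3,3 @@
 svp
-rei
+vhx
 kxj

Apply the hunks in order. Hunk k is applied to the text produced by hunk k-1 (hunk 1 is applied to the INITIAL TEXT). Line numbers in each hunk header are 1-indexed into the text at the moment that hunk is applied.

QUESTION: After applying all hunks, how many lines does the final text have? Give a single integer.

Answer: 7

Derivation:
Hunk 1: at line 2 remove [pvbyi,rlrb,cfz] add [lmpp] -> 8 lines: irife xtba lmpp npl rei kxj raf bxns
Hunk 2: at line 1 remove [xtba,lmpp,npl] add [qdhk,svp] -> 7 lines: irife qdhk svp rei kxj raf bxns
Hunk 3: at line 3 remove [rei] add [vhx] -> 7 lines: irife qdhk svp vhx kxj raf bxns
Final line count: 7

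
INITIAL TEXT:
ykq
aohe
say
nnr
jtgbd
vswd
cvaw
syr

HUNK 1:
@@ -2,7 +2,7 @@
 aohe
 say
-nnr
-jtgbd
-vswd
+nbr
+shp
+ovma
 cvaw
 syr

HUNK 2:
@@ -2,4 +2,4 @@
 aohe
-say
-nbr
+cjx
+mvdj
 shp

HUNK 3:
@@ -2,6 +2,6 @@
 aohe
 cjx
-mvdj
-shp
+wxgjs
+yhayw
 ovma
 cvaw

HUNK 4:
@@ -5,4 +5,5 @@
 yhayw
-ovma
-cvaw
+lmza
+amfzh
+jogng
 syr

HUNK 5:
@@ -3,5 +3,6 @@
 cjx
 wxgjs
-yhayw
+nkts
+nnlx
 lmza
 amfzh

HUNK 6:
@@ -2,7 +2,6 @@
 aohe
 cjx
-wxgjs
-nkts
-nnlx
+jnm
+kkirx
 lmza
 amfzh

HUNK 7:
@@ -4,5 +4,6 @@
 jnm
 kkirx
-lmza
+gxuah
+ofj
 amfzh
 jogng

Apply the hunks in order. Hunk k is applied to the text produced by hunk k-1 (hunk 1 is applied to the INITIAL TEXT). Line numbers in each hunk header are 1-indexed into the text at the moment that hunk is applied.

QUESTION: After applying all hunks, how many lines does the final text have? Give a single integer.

Hunk 1: at line 2 remove [nnr,jtgbd,vswd] add [nbr,shp,ovma] -> 8 lines: ykq aohe say nbr shp ovma cvaw syr
Hunk 2: at line 2 remove [say,nbr] add [cjx,mvdj] -> 8 lines: ykq aohe cjx mvdj shp ovma cvaw syr
Hunk 3: at line 2 remove [mvdj,shp] add [wxgjs,yhayw] -> 8 lines: ykq aohe cjx wxgjs yhayw ovma cvaw syr
Hunk 4: at line 5 remove [ovma,cvaw] add [lmza,amfzh,jogng] -> 9 lines: ykq aohe cjx wxgjs yhayw lmza amfzh jogng syr
Hunk 5: at line 3 remove [yhayw] add [nkts,nnlx] -> 10 lines: ykq aohe cjx wxgjs nkts nnlx lmza amfzh jogng syr
Hunk 6: at line 2 remove [wxgjs,nkts,nnlx] add [jnm,kkirx] -> 9 lines: ykq aohe cjx jnm kkirx lmza amfzh jogng syr
Hunk 7: at line 4 remove [lmza] add [gxuah,ofj] -> 10 lines: ykq aohe cjx jnm kkirx gxuah ofj amfzh jogng syr
Final line count: 10

Answer: 10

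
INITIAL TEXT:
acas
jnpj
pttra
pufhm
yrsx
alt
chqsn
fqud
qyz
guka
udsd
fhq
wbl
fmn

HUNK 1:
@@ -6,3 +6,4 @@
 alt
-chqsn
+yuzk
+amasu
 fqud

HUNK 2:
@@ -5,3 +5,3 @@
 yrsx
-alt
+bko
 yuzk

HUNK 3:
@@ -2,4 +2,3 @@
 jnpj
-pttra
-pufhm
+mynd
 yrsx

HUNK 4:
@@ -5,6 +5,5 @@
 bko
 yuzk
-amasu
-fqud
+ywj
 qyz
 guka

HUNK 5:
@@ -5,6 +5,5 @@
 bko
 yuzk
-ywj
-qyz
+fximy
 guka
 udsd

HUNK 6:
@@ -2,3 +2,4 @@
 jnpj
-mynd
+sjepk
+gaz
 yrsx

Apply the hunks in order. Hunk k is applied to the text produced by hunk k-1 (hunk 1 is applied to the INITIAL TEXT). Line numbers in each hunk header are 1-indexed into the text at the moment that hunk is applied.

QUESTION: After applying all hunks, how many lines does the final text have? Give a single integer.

Hunk 1: at line 6 remove [chqsn] add [yuzk,amasu] -> 15 lines: acas jnpj pttra pufhm yrsx alt yuzk amasu fqud qyz guka udsd fhq wbl fmn
Hunk 2: at line 5 remove [alt] add [bko] -> 15 lines: acas jnpj pttra pufhm yrsx bko yuzk amasu fqud qyz guka udsd fhq wbl fmn
Hunk 3: at line 2 remove [pttra,pufhm] add [mynd] -> 14 lines: acas jnpj mynd yrsx bko yuzk amasu fqud qyz guka udsd fhq wbl fmn
Hunk 4: at line 5 remove [amasu,fqud] add [ywj] -> 13 lines: acas jnpj mynd yrsx bko yuzk ywj qyz guka udsd fhq wbl fmn
Hunk 5: at line 5 remove [ywj,qyz] add [fximy] -> 12 lines: acas jnpj mynd yrsx bko yuzk fximy guka udsd fhq wbl fmn
Hunk 6: at line 2 remove [mynd] add [sjepk,gaz] -> 13 lines: acas jnpj sjepk gaz yrsx bko yuzk fximy guka udsd fhq wbl fmn
Final line count: 13

Answer: 13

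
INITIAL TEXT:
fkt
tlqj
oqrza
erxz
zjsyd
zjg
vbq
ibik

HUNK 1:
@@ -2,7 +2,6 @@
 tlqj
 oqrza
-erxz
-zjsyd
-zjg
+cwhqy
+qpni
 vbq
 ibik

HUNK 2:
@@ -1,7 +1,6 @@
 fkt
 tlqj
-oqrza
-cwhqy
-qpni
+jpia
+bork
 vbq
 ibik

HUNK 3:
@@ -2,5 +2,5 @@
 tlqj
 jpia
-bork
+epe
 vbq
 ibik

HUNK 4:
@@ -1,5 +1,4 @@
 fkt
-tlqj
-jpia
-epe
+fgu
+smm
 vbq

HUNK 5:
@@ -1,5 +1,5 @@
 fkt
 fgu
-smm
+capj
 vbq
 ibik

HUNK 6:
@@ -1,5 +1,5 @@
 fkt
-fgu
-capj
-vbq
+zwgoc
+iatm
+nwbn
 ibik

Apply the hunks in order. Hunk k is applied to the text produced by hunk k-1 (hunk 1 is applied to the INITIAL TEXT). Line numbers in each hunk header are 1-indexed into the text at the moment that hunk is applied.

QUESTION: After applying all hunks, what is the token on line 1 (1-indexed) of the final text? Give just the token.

Answer: fkt

Derivation:
Hunk 1: at line 2 remove [erxz,zjsyd,zjg] add [cwhqy,qpni] -> 7 lines: fkt tlqj oqrza cwhqy qpni vbq ibik
Hunk 2: at line 1 remove [oqrza,cwhqy,qpni] add [jpia,bork] -> 6 lines: fkt tlqj jpia bork vbq ibik
Hunk 3: at line 2 remove [bork] add [epe] -> 6 lines: fkt tlqj jpia epe vbq ibik
Hunk 4: at line 1 remove [tlqj,jpia,epe] add [fgu,smm] -> 5 lines: fkt fgu smm vbq ibik
Hunk 5: at line 1 remove [smm] add [capj] -> 5 lines: fkt fgu capj vbq ibik
Hunk 6: at line 1 remove [fgu,capj,vbq] add [zwgoc,iatm,nwbn] -> 5 lines: fkt zwgoc iatm nwbn ibik
Final line 1: fkt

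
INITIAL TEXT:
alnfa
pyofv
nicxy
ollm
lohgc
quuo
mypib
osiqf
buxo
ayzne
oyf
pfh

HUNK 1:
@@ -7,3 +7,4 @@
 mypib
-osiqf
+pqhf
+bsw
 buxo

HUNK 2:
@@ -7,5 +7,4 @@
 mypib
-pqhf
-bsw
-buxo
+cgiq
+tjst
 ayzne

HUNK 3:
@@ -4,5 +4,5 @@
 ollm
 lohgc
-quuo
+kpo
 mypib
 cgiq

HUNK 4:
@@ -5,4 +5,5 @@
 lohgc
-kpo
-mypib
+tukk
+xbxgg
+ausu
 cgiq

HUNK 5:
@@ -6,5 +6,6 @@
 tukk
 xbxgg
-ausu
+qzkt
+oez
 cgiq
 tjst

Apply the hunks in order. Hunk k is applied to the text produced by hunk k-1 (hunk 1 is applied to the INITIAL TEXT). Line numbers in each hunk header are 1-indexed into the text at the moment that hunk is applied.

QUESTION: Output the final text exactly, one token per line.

Hunk 1: at line 7 remove [osiqf] add [pqhf,bsw] -> 13 lines: alnfa pyofv nicxy ollm lohgc quuo mypib pqhf bsw buxo ayzne oyf pfh
Hunk 2: at line 7 remove [pqhf,bsw,buxo] add [cgiq,tjst] -> 12 lines: alnfa pyofv nicxy ollm lohgc quuo mypib cgiq tjst ayzne oyf pfh
Hunk 3: at line 4 remove [quuo] add [kpo] -> 12 lines: alnfa pyofv nicxy ollm lohgc kpo mypib cgiq tjst ayzne oyf pfh
Hunk 4: at line 5 remove [kpo,mypib] add [tukk,xbxgg,ausu] -> 13 lines: alnfa pyofv nicxy ollm lohgc tukk xbxgg ausu cgiq tjst ayzne oyf pfh
Hunk 5: at line 6 remove [ausu] add [qzkt,oez] -> 14 lines: alnfa pyofv nicxy ollm lohgc tukk xbxgg qzkt oez cgiq tjst ayzne oyf pfh

Answer: alnfa
pyofv
nicxy
ollm
lohgc
tukk
xbxgg
qzkt
oez
cgiq
tjst
ayzne
oyf
pfh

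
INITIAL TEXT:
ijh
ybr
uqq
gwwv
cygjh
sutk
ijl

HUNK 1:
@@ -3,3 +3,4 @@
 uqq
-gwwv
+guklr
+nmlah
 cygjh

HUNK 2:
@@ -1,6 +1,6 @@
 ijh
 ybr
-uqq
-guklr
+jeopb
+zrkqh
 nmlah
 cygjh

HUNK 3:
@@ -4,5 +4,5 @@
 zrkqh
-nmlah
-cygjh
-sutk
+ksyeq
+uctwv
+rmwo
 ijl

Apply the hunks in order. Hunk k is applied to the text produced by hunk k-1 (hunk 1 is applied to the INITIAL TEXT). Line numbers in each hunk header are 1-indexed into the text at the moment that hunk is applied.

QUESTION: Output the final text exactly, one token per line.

Hunk 1: at line 3 remove [gwwv] add [guklr,nmlah] -> 8 lines: ijh ybr uqq guklr nmlah cygjh sutk ijl
Hunk 2: at line 1 remove [uqq,guklr] add [jeopb,zrkqh] -> 8 lines: ijh ybr jeopb zrkqh nmlah cygjh sutk ijl
Hunk 3: at line 4 remove [nmlah,cygjh,sutk] add [ksyeq,uctwv,rmwo] -> 8 lines: ijh ybr jeopb zrkqh ksyeq uctwv rmwo ijl

Answer: ijh
ybr
jeopb
zrkqh
ksyeq
uctwv
rmwo
ijl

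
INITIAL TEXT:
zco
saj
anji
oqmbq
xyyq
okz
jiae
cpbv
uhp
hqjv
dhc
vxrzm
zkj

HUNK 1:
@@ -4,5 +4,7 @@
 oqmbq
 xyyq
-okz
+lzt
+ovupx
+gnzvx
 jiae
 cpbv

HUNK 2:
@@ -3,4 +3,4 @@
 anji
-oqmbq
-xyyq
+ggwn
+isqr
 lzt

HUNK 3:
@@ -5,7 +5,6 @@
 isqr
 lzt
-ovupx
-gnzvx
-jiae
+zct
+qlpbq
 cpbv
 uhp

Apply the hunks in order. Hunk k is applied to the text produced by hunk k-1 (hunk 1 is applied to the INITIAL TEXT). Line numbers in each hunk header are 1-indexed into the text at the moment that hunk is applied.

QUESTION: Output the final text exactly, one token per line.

Hunk 1: at line 4 remove [okz] add [lzt,ovupx,gnzvx] -> 15 lines: zco saj anji oqmbq xyyq lzt ovupx gnzvx jiae cpbv uhp hqjv dhc vxrzm zkj
Hunk 2: at line 3 remove [oqmbq,xyyq] add [ggwn,isqr] -> 15 lines: zco saj anji ggwn isqr lzt ovupx gnzvx jiae cpbv uhp hqjv dhc vxrzm zkj
Hunk 3: at line 5 remove [ovupx,gnzvx,jiae] add [zct,qlpbq] -> 14 lines: zco saj anji ggwn isqr lzt zct qlpbq cpbv uhp hqjv dhc vxrzm zkj

Answer: zco
saj
anji
ggwn
isqr
lzt
zct
qlpbq
cpbv
uhp
hqjv
dhc
vxrzm
zkj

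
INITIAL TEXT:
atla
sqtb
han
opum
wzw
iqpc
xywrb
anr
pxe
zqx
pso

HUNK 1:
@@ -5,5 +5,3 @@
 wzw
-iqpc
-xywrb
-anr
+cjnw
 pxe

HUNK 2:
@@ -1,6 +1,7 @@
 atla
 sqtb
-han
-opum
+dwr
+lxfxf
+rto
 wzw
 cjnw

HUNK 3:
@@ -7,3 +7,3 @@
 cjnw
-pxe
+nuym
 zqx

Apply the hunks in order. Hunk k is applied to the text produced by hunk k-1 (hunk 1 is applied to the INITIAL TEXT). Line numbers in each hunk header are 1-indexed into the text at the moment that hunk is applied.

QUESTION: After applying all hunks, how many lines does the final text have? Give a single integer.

Answer: 10

Derivation:
Hunk 1: at line 5 remove [iqpc,xywrb,anr] add [cjnw] -> 9 lines: atla sqtb han opum wzw cjnw pxe zqx pso
Hunk 2: at line 1 remove [han,opum] add [dwr,lxfxf,rto] -> 10 lines: atla sqtb dwr lxfxf rto wzw cjnw pxe zqx pso
Hunk 3: at line 7 remove [pxe] add [nuym] -> 10 lines: atla sqtb dwr lxfxf rto wzw cjnw nuym zqx pso
Final line count: 10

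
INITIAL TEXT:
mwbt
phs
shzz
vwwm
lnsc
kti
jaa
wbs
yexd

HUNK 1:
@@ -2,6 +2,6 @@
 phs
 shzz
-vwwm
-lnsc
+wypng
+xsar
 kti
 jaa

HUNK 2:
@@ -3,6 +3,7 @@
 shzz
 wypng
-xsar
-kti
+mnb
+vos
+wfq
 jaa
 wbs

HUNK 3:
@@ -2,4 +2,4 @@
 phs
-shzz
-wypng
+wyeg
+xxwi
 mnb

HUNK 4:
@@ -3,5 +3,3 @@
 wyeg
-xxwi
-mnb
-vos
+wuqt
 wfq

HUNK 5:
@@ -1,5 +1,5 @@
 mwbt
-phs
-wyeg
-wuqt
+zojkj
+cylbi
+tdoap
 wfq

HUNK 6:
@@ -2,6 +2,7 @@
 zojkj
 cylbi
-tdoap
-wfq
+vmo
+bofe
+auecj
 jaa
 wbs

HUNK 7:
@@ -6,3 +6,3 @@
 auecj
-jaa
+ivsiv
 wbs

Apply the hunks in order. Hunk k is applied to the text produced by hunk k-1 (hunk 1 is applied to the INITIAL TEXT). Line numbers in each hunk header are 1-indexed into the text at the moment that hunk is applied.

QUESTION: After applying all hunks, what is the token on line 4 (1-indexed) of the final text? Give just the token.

Hunk 1: at line 2 remove [vwwm,lnsc] add [wypng,xsar] -> 9 lines: mwbt phs shzz wypng xsar kti jaa wbs yexd
Hunk 2: at line 3 remove [xsar,kti] add [mnb,vos,wfq] -> 10 lines: mwbt phs shzz wypng mnb vos wfq jaa wbs yexd
Hunk 3: at line 2 remove [shzz,wypng] add [wyeg,xxwi] -> 10 lines: mwbt phs wyeg xxwi mnb vos wfq jaa wbs yexd
Hunk 4: at line 3 remove [xxwi,mnb,vos] add [wuqt] -> 8 lines: mwbt phs wyeg wuqt wfq jaa wbs yexd
Hunk 5: at line 1 remove [phs,wyeg,wuqt] add [zojkj,cylbi,tdoap] -> 8 lines: mwbt zojkj cylbi tdoap wfq jaa wbs yexd
Hunk 6: at line 2 remove [tdoap,wfq] add [vmo,bofe,auecj] -> 9 lines: mwbt zojkj cylbi vmo bofe auecj jaa wbs yexd
Hunk 7: at line 6 remove [jaa] add [ivsiv] -> 9 lines: mwbt zojkj cylbi vmo bofe auecj ivsiv wbs yexd
Final line 4: vmo

Answer: vmo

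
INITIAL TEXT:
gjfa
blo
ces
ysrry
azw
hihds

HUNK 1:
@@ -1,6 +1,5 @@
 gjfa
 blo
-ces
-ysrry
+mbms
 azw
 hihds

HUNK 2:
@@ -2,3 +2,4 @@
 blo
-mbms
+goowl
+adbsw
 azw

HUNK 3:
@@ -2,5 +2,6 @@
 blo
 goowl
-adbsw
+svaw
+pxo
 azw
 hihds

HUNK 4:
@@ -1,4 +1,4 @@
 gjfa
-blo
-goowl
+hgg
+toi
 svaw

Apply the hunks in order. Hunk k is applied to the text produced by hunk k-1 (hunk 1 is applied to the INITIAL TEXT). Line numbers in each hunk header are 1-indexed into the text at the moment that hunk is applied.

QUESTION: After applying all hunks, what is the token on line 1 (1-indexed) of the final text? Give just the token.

Hunk 1: at line 1 remove [ces,ysrry] add [mbms] -> 5 lines: gjfa blo mbms azw hihds
Hunk 2: at line 2 remove [mbms] add [goowl,adbsw] -> 6 lines: gjfa blo goowl adbsw azw hihds
Hunk 3: at line 2 remove [adbsw] add [svaw,pxo] -> 7 lines: gjfa blo goowl svaw pxo azw hihds
Hunk 4: at line 1 remove [blo,goowl] add [hgg,toi] -> 7 lines: gjfa hgg toi svaw pxo azw hihds
Final line 1: gjfa

Answer: gjfa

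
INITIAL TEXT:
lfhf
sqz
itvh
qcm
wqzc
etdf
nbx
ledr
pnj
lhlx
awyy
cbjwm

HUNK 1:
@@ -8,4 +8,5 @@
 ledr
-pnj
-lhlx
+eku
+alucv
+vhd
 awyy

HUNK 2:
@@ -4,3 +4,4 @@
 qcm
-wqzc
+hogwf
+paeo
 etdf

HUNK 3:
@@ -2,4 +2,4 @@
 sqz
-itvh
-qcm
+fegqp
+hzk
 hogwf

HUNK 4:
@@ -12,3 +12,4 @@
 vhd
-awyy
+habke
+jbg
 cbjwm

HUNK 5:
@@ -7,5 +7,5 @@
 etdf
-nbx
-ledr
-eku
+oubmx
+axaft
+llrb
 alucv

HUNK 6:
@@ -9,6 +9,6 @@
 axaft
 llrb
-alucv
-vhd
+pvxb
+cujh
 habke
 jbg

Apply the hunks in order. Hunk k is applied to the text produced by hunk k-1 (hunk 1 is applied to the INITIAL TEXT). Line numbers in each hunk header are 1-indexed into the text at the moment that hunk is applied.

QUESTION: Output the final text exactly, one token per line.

Answer: lfhf
sqz
fegqp
hzk
hogwf
paeo
etdf
oubmx
axaft
llrb
pvxb
cujh
habke
jbg
cbjwm

Derivation:
Hunk 1: at line 8 remove [pnj,lhlx] add [eku,alucv,vhd] -> 13 lines: lfhf sqz itvh qcm wqzc etdf nbx ledr eku alucv vhd awyy cbjwm
Hunk 2: at line 4 remove [wqzc] add [hogwf,paeo] -> 14 lines: lfhf sqz itvh qcm hogwf paeo etdf nbx ledr eku alucv vhd awyy cbjwm
Hunk 3: at line 2 remove [itvh,qcm] add [fegqp,hzk] -> 14 lines: lfhf sqz fegqp hzk hogwf paeo etdf nbx ledr eku alucv vhd awyy cbjwm
Hunk 4: at line 12 remove [awyy] add [habke,jbg] -> 15 lines: lfhf sqz fegqp hzk hogwf paeo etdf nbx ledr eku alucv vhd habke jbg cbjwm
Hunk 5: at line 7 remove [nbx,ledr,eku] add [oubmx,axaft,llrb] -> 15 lines: lfhf sqz fegqp hzk hogwf paeo etdf oubmx axaft llrb alucv vhd habke jbg cbjwm
Hunk 6: at line 9 remove [alucv,vhd] add [pvxb,cujh] -> 15 lines: lfhf sqz fegqp hzk hogwf paeo etdf oubmx axaft llrb pvxb cujh habke jbg cbjwm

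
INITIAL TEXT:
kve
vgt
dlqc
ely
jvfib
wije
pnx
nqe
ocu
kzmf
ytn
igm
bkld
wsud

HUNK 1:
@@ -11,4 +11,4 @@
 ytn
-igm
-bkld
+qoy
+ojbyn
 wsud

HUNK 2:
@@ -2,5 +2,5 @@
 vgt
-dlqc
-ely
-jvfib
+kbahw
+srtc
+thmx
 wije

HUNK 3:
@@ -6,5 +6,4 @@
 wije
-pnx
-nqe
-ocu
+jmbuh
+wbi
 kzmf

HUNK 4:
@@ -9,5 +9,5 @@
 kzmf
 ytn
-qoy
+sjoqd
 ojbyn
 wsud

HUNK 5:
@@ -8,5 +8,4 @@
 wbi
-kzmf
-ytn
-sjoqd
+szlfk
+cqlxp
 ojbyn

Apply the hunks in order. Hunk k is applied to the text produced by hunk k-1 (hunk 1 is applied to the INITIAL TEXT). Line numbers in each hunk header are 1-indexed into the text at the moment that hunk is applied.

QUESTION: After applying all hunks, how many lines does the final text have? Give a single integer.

Answer: 12

Derivation:
Hunk 1: at line 11 remove [igm,bkld] add [qoy,ojbyn] -> 14 lines: kve vgt dlqc ely jvfib wije pnx nqe ocu kzmf ytn qoy ojbyn wsud
Hunk 2: at line 2 remove [dlqc,ely,jvfib] add [kbahw,srtc,thmx] -> 14 lines: kve vgt kbahw srtc thmx wije pnx nqe ocu kzmf ytn qoy ojbyn wsud
Hunk 3: at line 6 remove [pnx,nqe,ocu] add [jmbuh,wbi] -> 13 lines: kve vgt kbahw srtc thmx wije jmbuh wbi kzmf ytn qoy ojbyn wsud
Hunk 4: at line 9 remove [qoy] add [sjoqd] -> 13 lines: kve vgt kbahw srtc thmx wije jmbuh wbi kzmf ytn sjoqd ojbyn wsud
Hunk 5: at line 8 remove [kzmf,ytn,sjoqd] add [szlfk,cqlxp] -> 12 lines: kve vgt kbahw srtc thmx wije jmbuh wbi szlfk cqlxp ojbyn wsud
Final line count: 12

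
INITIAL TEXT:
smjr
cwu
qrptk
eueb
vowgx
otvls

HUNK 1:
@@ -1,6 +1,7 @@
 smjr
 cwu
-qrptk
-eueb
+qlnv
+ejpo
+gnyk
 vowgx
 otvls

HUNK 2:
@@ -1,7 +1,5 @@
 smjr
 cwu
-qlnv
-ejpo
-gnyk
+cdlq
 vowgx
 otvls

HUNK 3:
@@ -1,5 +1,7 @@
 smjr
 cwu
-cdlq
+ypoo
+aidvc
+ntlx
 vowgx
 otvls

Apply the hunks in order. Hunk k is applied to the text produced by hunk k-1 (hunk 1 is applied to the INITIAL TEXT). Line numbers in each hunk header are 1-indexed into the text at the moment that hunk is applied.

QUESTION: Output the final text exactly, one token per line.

Answer: smjr
cwu
ypoo
aidvc
ntlx
vowgx
otvls

Derivation:
Hunk 1: at line 1 remove [qrptk,eueb] add [qlnv,ejpo,gnyk] -> 7 lines: smjr cwu qlnv ejpo gnyk vowgx otvls
Hunk 2: at line 1 remove [qlnv,ejpo,gnyk] add [cdlq] -> 5 lines: smjr cwu cdlq vowgx otvls
Hunk 3: at line 1 remove [cdlq] add [ypoo,aidvc,ntlx] -> 7 lines: smjr cwu ypoo aidvc ntlx vowgx otvls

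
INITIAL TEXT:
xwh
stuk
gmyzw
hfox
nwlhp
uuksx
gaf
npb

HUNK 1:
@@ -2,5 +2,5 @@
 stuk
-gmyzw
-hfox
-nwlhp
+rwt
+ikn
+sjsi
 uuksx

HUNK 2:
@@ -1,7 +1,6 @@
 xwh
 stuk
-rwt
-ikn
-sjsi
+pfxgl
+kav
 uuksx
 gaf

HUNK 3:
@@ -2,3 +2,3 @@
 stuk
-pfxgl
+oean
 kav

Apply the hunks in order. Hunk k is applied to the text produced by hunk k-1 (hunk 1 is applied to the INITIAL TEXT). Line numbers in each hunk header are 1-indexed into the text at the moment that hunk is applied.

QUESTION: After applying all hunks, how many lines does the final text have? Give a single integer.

Hunk 1: at line 2 remove [gmyzw,hfox,nwlhp] add [rwt,ikn,sjsi] -> 8 lines: xwh stuk rwt ikn sjsi uuksx gaf npb
Hunk 2: at line 1 remove [rwt,ikn,sjsi] add [pfxgl,kav] -> 7 lines: xwh stuk pfxgl kav uuksx gaf npb
Hunk 3: at line 2 remove [pfxgl] add [oean] -> 7 lines: xwh stuk oean kav uuksx gaf npb
Final line count: 7

Answer: 7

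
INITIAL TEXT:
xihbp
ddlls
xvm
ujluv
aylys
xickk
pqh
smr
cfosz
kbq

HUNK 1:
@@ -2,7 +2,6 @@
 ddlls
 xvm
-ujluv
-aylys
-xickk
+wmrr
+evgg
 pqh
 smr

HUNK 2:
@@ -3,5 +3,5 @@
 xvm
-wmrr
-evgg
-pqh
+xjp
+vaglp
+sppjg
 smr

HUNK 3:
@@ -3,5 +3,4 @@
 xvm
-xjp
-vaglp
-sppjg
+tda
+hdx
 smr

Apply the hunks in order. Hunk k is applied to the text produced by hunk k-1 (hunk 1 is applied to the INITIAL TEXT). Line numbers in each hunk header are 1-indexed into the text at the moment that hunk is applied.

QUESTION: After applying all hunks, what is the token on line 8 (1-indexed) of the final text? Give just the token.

Hunk 1: at line 2 remove [ujluv,aylys,xickk] add [wmrr,evgg] -> 9 lines: xihbp ddlls xvm wmrr evgg pqh smr cfosz kbq
Hunk 2: at line 3 remove [wmrr,evgg,pqh] add [xjp,vaglp,sppjg] -> 9 lines: xihbp ddlls xvm xjp vaglp sppjg smr cfosz kbq
Hunk 3: at line 3 remove [xjp,vaglp,sppjg] add [tda,hdx] -> 8 lines: xihbp ddlls xvm tda hdx smr cfosz kbq
Final line 8: kbq

Answer: kbq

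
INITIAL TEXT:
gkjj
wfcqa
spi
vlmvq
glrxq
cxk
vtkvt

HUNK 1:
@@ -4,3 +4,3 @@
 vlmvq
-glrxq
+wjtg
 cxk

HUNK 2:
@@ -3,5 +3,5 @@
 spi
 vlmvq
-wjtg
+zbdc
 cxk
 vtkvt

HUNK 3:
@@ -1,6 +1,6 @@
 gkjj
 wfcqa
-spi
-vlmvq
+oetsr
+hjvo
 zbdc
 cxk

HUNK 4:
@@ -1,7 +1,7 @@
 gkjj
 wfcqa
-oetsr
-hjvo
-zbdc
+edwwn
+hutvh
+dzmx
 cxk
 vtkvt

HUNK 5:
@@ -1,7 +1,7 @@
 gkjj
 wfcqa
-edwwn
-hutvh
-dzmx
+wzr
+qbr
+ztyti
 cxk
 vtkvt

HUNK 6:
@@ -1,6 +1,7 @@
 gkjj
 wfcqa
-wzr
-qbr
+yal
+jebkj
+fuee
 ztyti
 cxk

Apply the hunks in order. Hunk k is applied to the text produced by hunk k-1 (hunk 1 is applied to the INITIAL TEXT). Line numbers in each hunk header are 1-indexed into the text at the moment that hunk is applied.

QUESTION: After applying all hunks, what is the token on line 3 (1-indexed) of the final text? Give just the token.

Answer: yal

Derivation:
Hunk 1: at line 4 remove [glrxq] add [wjtg] -> 7 lines: gkjj wfcqa spi vlmvq wjtg cxk vtkvt
Hunk 2: at line 3 remove [wjtg] add [zbdc] -> 7 lines: gkjj wfcqa spi vlmvq zbdc cxk vtkvt
Hunk 3: at line 1 remove [spi,vlmvq] add [oetsr,hjvo] -> 7 lines: gkjj wfcqa oetsr hjvo zbdc cxk vtkvt
Hunk 4: at line 1 remove [oetsr,hjvo,zbdc] add [edwwn,hutvh,dzmx] -> 7 lines: gkjj wfcqa edwwn hutvh dzmx cxk vtkvt
Hunk 5: at line 1 remove [edwwn,hutvh,dzmx] add [wzr,qbr,ztyti] -> 7 lines: gkjj wfcqa wzr qbr ztyti cxk vtkvt
Hunk 6: at line 1 remove [wzr,qbr] add [yal,jebkj,fuee] -> 8 lines: gkjj wfcqa yal jebkj fuee ztyti cxk vtkvt
Final line 3: yal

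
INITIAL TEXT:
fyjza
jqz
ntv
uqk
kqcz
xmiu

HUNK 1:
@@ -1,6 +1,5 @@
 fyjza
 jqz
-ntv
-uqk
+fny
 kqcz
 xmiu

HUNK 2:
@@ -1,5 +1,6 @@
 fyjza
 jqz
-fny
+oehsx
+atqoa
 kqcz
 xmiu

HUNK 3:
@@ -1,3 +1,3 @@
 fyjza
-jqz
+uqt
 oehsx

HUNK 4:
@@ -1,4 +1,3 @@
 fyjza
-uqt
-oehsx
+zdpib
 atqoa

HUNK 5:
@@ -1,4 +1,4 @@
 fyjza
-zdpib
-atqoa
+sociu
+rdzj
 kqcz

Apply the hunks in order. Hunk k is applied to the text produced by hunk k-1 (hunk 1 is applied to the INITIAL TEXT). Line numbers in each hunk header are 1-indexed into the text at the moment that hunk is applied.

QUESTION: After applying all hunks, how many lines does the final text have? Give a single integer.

Answer: 5

Derivation:
Hunk 1: at line 1 remove [ntv,uqk] add [fny] -> 5 lines: fyjza jqz fny kqcz xmiu
Hunk 2: at line 1 remove [fny] add [oehsx,atqoa] -> 6 lines: fyjza jqz oehsx atqoa kqcz xmiu
Hunk 3: at line 1 remove [jqz] add [uqt] -> 6 lines: fyjza uqt oehsx atqoa kqcz xmiu
Hunk 4: at line 1 remove [uqt,oehsx] add [zdpib] -> 5 lines: fyjza zdpib atqoa kqcz xmiu
Hunk 5: at line 1 remove [zdpib,atqoa] add [sociu,rdzj] -> 5 lines: fyjza sociu rdzj kqcz xmiu
Final line count: 5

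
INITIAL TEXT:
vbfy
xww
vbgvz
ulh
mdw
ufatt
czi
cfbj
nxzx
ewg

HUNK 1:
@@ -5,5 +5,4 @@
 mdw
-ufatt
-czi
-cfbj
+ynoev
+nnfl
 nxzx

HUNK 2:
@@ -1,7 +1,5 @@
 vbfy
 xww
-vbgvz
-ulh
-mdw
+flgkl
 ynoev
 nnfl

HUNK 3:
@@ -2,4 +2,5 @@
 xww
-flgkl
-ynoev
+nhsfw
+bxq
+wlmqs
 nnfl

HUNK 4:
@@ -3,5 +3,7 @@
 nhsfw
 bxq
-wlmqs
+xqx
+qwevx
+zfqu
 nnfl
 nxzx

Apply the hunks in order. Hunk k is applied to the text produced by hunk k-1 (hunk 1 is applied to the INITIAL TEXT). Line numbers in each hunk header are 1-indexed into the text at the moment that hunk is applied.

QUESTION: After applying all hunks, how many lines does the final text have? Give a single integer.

Hunk 1: at line 5 remove [ufatt,czi,cfbj] add [ynoev,nnfl] -> 9 lines: vbfy xww vbgvz ulh mdw ynoev nnfl nxzx ewg
Hunk 2: at line 1 remove [vbgvz,ulh,mdw] add [flgkl] -> 7 lines: vbfy xww flgkl ynoev nnfl nxzx ewg
Hunk 3: at line 2 remove [flgkl,ynoev] add [nhsfw,bxq,wlmqs] -> 8 lines: vbfy xww nhsfw bxq wlmqs nnfl nxzx ewg
Hunk 4: at line 3 remove [wlmqs] add [xqx,qwevx,zfqu] -> 10 lines: vbfy xww nhsfw bxq xqx qwevx zfqu nnfl nxzx ewg
Final line count: 10

Answer: 10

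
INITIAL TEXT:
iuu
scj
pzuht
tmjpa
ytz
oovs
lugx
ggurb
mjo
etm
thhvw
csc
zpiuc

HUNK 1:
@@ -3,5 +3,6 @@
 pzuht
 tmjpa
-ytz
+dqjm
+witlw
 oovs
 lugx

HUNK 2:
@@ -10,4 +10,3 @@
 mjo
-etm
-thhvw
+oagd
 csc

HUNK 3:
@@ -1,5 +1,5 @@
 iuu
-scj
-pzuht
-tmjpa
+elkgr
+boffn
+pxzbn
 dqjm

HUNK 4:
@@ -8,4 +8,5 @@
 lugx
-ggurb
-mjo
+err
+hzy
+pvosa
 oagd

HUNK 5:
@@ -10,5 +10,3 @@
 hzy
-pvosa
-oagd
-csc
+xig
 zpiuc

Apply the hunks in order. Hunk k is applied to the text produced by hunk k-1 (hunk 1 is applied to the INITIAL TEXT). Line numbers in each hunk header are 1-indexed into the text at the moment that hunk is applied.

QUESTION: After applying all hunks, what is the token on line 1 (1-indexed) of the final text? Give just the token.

Hunk 1: at line 3 remove [ytz] add [dqjm,witlw] -> 14 lines: iuu scj pzuht tmjpa dqjm witlw oovs lugx ggurb mjo etm thhvw csc zpiuc
Hunk 2: at line 10 remove [etm,thhvw] add [oagd] -> 13 lines: iuu scj pzuht tmjpa dqjm witlw oovs lugx ggurb mjo oagd csc zpiuc
Hunk 3: at line 1 remove [scj,pzuht,tmjpa] add [elkgr,boffn,pxzbn] -> 13 lines: iuu elkgr boffn pxzbn dqjm witlw oovs lugx ggurb mjo oagd csc zpiuc
Hunk 4: at line 8 remove [ggurb,mjo] add [err,hzy,pvosa] -> 14 lines: iuu elkgr boffn pxzbn dqjm witlw oovs lugx err hzy pvosa oagd csc zpiuc
Hunk 5: at line 10 remove [pvosa,oagd,csc] add [xig] -> 12 lines: iuu elkgr boffn pxzbn dqjm witlw oovs lugx err hzy xig zpiuc
Final line 1: iuu

Answer: iuu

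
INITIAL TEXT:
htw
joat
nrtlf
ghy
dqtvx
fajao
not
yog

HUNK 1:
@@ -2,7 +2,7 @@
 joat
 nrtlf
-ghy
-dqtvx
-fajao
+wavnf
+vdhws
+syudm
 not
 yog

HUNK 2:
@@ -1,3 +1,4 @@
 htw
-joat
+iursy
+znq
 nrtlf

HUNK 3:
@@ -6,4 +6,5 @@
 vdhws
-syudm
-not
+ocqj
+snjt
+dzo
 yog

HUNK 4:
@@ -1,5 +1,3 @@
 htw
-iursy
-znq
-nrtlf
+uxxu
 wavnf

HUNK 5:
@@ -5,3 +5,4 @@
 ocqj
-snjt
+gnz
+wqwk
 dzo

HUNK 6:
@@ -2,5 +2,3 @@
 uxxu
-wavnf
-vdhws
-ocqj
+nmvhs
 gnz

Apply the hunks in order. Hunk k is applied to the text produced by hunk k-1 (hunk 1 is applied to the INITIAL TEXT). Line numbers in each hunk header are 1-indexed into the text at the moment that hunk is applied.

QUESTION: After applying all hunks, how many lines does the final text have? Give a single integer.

Answer: 7

Derivation:
Hunk 1: at line 2 remove [ghy,dqtvx,fajao] add [wavnf,vdhws,syudm] -> 8 lines: htw joat nrtlf wavnf vdhws syudm not yog
Hunk 2: at line 1 remove [joat] add [iursy,znq] -> 9 lines: htw iursy znq nrtlf wavnf vdhws syudm not yog
Hunk 3: at line 6 remove [syudm,not] add [ocqj,snjt,dzo] -> 10 lines: htw iursy znq nrtlf wavnf vdhws ocqj snjt dzo yog
Hunk 4: at line 1 remove [iursy,znq,nrtlf] add [uxxu] -> 8 lines: htw uxxu wavnf vdhws ocqj snjt dzo yog
Hunk 5: at line 5 remove [snjt] add [gnz,wqwk] -> 9 lines: htw uxxu wavnf vdhws ocqj gnz wqwk dzo yog
Hunk 6: at line 2 remove [wavnf,vdhws,ocqj] add [nmvhs] -> 7 lines: htw uxxu nmvhs gnz wqwk dzo yog
Final line count: 7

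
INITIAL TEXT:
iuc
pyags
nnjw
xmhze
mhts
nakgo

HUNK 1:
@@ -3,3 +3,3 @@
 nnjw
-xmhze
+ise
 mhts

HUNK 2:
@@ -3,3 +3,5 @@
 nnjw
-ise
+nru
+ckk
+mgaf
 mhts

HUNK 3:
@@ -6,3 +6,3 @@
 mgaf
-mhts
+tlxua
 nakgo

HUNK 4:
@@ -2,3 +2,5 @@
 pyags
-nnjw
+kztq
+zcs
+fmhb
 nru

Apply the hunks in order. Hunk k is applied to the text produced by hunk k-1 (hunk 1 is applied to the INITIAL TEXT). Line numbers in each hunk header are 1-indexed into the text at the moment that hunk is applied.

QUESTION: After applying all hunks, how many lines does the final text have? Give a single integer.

Hunk 1: at line 3 remove [xmhze] add [ise] -> 6 lines: iuc pyags nnjw ise mhts nakgo
Hunk 2: at line 3 remove [ise] add [nru,ckk,mgaf] -> 8 lines: iuc pyags nnjw nru ckk mgaf mhts nakgo
Hunk 3: at line 6 remove [mhts] add [tlxua] -> 8 lines: iuc pyags nnjw nru ckk mgaf tlxua nakgo
Hunk 4: at line 2 remove [nnjw] add [kztq,zcs,fmhb] -> 10 lines: iuc pyags kztq zcs fmhb nru ckk mgaf tlxua nakgo
Final line count: 10

Answer: 10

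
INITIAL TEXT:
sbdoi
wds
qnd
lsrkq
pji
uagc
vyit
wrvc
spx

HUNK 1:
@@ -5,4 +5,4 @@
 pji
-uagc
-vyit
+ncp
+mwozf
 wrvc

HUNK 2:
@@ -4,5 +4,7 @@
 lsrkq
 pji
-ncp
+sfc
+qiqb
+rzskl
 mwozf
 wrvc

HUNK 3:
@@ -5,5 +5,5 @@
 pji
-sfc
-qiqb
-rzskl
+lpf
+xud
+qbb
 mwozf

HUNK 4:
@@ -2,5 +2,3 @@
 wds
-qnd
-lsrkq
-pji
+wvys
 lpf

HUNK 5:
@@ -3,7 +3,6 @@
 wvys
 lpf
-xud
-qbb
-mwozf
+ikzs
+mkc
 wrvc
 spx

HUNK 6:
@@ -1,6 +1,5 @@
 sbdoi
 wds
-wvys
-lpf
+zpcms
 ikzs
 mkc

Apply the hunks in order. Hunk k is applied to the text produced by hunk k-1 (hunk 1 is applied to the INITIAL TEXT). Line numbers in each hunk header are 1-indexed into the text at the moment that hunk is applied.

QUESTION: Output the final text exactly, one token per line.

Hunk 1: at line 5 remove [uagc,vyit] add [ncp,mwozf] -> 9 lines: sbdoi wds qnd lsrkq pji ncp mwozf wrvc spx
Hunk 2: at line 4 remove [ncp] add [sfc,qiqb,rzskl] -> 11 lines: sbdoi wds qnd lsrkq pji sfc qiqb rzskl mwozf wrvc spx
Hunk 3: at line 5 remove [sfc,qiqb,rzskl] add [lpf,xud,qbb] -> 11 lines: sbdoi wds qnd lsrkq pji lpf xud qbb mwozf wrvc spx
Hunk 4: at line 2 remove [qnd,lsrkq,pji] add [wvys] -> 9 lines: sbdoi wds wvys lpf xud qbb mwozf wrvc spx
Hunk 5: at line 3 remove [xud,qbb,mwozf] add [ikzs,mkc] -> 8 lines: sbdoi wds wvys lpf ikzs mkc wrvc spx
Hunk 6: at line 1 remove [wvys,lpf] add [zpcms] -> 7 lines: sbdoi wds zpcms ikzs mkc wrvc spx

Answer: sbdoi
wds
zpcms
ikzs
mkc
wrvc
spx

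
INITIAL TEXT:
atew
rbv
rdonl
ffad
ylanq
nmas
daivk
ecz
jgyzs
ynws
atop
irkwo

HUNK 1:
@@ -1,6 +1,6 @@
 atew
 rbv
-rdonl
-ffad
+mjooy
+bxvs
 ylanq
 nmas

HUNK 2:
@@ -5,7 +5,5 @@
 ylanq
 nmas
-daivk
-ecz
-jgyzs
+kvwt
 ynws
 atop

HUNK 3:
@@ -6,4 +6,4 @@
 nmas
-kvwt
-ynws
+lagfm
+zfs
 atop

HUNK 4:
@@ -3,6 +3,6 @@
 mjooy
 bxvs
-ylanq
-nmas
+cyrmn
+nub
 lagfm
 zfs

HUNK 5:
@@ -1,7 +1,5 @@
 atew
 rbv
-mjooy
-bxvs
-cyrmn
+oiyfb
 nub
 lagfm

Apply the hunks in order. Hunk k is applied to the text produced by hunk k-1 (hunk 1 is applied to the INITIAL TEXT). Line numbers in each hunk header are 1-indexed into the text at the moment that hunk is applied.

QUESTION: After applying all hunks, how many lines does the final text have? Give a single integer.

Hunk 1: at line 1 remove [rdonl,ffad] add [mjooy,bxvs] -> 12 lines: atew rbv mjooy bxvs ylanq nmas daivk ecz jgyzs ynws atop irkwo
Hunk 2: at line 5 remove [daivk,ecz,jgyzs] add [kvwt] -> 10 lines: atew rbv mjooy bxvs ylanq nmas kvwt ynws atop irkwo
Hunk 3: at line 6 remove [kvwt,ynws] add [lagfm,zfs] -> 10 lines: atew rbv mjooy bxvs ylanq nmas lagfm zfs atop irkwo
Hunk 4: at line 3 remove [ylanq,nmas] add [cyrmn,nub] -> 10 lines: atew rbv mjooy bxvs cyrmn nub lagfm zfs atop irkwo
Hunk 5: at line 1 remove [mjooy,bxvs,cyrmn] add [oiyfb] -> 8 lines: atew rbv oiyfb nub lagfm zfs atop irkwo
Final line count: 8

Answer: 8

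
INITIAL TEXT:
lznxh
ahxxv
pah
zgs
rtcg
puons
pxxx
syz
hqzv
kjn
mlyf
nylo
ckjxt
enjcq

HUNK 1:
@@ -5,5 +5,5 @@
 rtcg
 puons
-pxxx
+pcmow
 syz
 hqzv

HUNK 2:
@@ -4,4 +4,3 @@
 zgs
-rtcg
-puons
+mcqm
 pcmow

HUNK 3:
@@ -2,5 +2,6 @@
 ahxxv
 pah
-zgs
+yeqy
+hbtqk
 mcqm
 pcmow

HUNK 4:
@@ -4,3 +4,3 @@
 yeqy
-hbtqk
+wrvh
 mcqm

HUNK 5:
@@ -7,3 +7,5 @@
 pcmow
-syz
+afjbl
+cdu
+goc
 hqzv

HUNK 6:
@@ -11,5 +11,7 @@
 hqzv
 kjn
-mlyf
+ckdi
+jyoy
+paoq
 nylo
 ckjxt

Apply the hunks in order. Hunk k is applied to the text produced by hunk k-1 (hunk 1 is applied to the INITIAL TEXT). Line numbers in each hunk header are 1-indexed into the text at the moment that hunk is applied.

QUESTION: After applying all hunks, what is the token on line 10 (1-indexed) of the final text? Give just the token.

Answer: goc

Derivation:
Hunk 1: at line 5 remove [pxxx] add [pcmow] -> 14 lines: lznxh ahxxv pah zgs rtcg puons pcmow syz hqzv kjn mlyf nylo ckjxt enjcq
Hunk 2: at line 4 remove [rtcg,puons] add [mcqm] -> 13 lines: lznxh ahxxv pah zgs mcqm pcmow syz hqzv kjn mlyf nylo ckjxt enjcq
Hunk 3: at line 2 remove [zgs] add [yeqy,hbtqk] -> 14 lines: lznxh ahxxv pah yeqy hbtqk mcqm pcmow syz hqzv kjn mlyf nylo ckjxt enjcq
Hunk 4: at line 4 remove [hbtqk] add [wrvh] -> 14 lines: lznxh ahxxv pah yeqy wrvh mcqm pcmow syz hqzv kjn mlyf nylo ckjxt enjcq
Hunk 5: at line 7 remove [syz] add [afjbl,cdu,goc] -> 16 lines: lznxh ahxxv pah yeqy wrvh mcqm pcmow afjbl cdu goc hqzv kjn mlyf nylo ckjxt enjcq
Hunk 6: at line 11 remove [mlyf] add [ckdi,jyoy,paoq] -> 18 lines: lznxh ahxxv pah yeqy wrvh mcqm pcmow afjbl cdu goc hqzv kjn ckdi jyoy paoq nylo ckjxt enjcq
Final line 10: goc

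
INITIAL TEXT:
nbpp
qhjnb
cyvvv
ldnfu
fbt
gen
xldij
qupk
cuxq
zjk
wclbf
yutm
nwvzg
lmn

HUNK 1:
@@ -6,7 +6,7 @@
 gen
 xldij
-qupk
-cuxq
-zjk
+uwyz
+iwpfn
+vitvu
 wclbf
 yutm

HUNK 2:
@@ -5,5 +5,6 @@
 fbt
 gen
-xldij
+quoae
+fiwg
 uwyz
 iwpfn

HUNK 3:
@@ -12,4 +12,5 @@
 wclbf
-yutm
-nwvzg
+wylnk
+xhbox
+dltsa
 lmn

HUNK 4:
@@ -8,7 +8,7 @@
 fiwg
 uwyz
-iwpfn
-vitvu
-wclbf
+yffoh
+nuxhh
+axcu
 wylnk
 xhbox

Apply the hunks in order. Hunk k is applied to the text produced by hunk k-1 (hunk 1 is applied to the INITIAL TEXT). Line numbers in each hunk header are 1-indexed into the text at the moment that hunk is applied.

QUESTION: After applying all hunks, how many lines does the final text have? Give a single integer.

Answer: 16

Derivation:
Hunk 1: at line 6 remove [qupk,cuxq,zjk] add [uwyz,iwpfn,vitvu] -> 14 lines: nbpp qhjnb cyvvv ldnfu fbt gen xldij uwyz iwpfn vitvu wclbf yutm nwvzg lmn
Hunk 2: at line 5 remove [xldij] add [quoae,fiwg] -> 15 lines: nbpp qhjnb cyvvv ldnfu fbt gen quoae fiwg uwyz iwpfn vitvu wclbf yutm nwvzg lmn
Hunk 3: at line 12 remove [yutm,nwvzg] add [wylnk,xhbox,dltsa] -> 16 lines: nbpp qhjnb cyvvv ldnfu fbt gen quoae fiwg uwyz iwpfn vitvu wclbf wylnk xhbox dltsa lmn
Hunk 4: at line 8 remove [iwpfn,vitvu,wclbf] add [yffoh,nuxhh,axcu] -> 16 lines: nbpp qhjnb cyvvv ldnfu fbt gen quoae fiwg uwyz yffoh nuxhh axcu wylnk xhbox dltsa lmn
Final line count: 16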